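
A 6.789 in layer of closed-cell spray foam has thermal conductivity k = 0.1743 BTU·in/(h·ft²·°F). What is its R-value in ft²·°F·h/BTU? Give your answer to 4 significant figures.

R = L/k = 6.789/0.1743 = 38.95 ft²·°F·h/BTU

38.95 ft²·°F·h/BTU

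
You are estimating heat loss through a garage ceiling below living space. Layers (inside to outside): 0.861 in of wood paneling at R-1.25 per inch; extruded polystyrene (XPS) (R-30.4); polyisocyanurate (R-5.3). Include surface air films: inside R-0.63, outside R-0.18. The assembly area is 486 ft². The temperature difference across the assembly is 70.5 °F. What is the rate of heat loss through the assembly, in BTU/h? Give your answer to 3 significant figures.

912 BTU/h

0.861 × 1.25 = 1.076
R_total = 0.63 + 1.076 + 30.4 + 5.3 + 0.18 = 37.59 ft²·°F·h/BTU
Q = A·ΔT/R = 486 × 70.5 / 37.59 = 911.6 BTU/h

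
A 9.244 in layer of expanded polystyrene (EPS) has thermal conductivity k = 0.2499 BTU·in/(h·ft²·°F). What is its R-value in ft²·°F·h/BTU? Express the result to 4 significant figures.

36.99 ft²·°F·h/BTU

R = L/k = 9.244/0.2499 = 36.991 ft²·°F·h/BTU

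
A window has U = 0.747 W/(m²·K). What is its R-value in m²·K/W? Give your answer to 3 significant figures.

1.34 m²·K/W

R = 1/U = 1/0.747 = 1.339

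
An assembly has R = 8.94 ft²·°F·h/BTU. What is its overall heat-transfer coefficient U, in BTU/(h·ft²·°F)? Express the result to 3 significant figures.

0.112 BTU/(h·ft²·°F)

U = 1/R = 1/8.94 = 0.1119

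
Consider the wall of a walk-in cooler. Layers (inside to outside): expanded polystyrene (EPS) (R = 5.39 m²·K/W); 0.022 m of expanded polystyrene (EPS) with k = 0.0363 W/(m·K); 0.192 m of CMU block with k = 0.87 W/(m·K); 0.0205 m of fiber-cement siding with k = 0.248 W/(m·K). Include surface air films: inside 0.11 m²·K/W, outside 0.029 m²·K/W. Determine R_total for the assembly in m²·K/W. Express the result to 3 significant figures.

0.022/0.0363 = 0.6061
0.192/0.87 = 0.2207
0.0205/0.248 = 0.08266
R_total = 0.11 + 5.39 + 0.6061 + 0.2207 + 0.08266 + 0.029 = 6.438 m²·K/W

6.44 m²·K/W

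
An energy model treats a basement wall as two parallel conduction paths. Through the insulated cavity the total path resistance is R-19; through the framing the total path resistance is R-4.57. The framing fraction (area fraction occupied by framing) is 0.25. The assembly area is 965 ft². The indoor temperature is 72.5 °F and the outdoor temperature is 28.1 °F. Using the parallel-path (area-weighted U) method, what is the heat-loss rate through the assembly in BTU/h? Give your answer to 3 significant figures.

4040 BTU/h

U_eff = 0.75/19 + 0.25/4.57 = 0.03947 + 0.0547 = 0.09418
R_eff = 1/U_eff = 10.62 ft²·°F·h/BTU
Q = 965 × (72.5 − 28.1) / 10.62 = 4035 BTU/h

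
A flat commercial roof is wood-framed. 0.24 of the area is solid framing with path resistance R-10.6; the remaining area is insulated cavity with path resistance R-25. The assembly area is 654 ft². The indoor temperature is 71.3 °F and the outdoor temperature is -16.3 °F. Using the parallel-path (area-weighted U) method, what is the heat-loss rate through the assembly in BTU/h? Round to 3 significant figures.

3040 BTU/h

U_eff = 0.76/25 + 0.24/10.6 = 0.0304 + 0.02264 = 0.05304
R_eff = 1/U_eff = 18.85 ft²·°F·h/BTU
Q = 654 × (71.3 − (-16.3)) / 18.85 = 3039 BTU/h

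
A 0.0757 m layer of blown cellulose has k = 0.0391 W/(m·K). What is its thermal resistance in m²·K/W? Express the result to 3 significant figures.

1.94 m²·K/W

R = L/k = 0.0757/0.0391 = 1.936 m²·K/W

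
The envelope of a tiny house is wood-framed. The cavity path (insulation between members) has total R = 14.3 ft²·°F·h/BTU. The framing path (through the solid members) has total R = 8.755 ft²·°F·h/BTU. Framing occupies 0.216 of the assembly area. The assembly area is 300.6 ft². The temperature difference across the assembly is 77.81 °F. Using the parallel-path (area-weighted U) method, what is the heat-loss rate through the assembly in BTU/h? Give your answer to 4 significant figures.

1859 BTU/h

U_eff = 0.784/14.3 + 0.216/8.755 = 0.054825 + 0.024672 = 0.079497
R_eff = 1/U_eff = 12.579 ft²·°F·h/BTU
Q = 300.6 × 77.81 / 12.579 = 1859.4 BTU/h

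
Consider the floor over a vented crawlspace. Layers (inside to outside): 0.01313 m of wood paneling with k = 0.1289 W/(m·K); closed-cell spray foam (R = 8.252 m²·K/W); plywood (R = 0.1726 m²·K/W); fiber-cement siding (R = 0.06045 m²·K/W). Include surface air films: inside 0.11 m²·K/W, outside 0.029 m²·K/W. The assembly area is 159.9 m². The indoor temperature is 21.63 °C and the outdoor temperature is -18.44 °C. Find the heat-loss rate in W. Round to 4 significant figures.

734.3 W

0.01313/0.1289 = 0.10186
R_total = 0.11 + 0.10186 + 8.252 + 0.1726 + 0.06045 + 0.029 = 8.7259 m²·K/W
Q = A·ΔT/R = 159.9 × (21.63 − (-18.44)) / 8.7259 = 734.27 W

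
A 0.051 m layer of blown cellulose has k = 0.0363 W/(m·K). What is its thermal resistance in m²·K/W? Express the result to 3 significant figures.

R = L/k = 0.051/0.0363 = 1.405 m²·K/W

1.40 m²·K/W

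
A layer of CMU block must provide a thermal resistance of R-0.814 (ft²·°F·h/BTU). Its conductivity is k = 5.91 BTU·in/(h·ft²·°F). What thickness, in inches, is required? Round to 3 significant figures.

L = R × k = 0.814 × 5.91 = 4.811 in

4.81 in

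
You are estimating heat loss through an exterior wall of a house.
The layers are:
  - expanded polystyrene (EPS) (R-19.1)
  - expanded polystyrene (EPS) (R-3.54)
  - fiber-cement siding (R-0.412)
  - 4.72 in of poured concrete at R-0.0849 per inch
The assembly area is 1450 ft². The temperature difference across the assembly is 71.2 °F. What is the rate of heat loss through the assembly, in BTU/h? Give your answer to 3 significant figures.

4.72 × 0.0849 = 0.4007
R_total = 19.1 + 3.54 + 0.412 + 0.4007 = 23.45 ft²·°F·h/BTU
Q = A·ΔT/R = 1450 × 71.2 / 23.45 = 4402 BTU/h

4400 BTU/h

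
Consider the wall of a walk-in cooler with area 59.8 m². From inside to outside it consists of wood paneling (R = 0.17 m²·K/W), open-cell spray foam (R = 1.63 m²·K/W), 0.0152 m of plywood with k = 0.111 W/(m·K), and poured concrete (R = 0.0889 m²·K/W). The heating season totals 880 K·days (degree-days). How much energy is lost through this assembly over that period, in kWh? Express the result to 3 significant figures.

623 kWh

0.0152/0.111 = 0.1369
R_total = 0.17 + 1.63 + 0.1369 + 0.0889 = 2.026 m²·K/W
E = A × HDD × 24 / R / 1000 = 59.8 × 880 × 24 / 2.026 / 1000 = 623.4 kWh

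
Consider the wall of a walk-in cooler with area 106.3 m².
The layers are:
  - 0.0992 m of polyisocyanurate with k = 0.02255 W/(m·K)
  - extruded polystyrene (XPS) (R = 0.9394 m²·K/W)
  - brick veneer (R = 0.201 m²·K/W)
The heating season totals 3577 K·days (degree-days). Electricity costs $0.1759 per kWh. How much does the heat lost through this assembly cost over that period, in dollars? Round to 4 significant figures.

0.0992/0.02255 = 4.3991
R_total = 4.3991 + 0.9394 + 0.201 = 5.5395 m²·K/W
E = A × HDD × 24 / R / 1000 = 106.3 × 3577 × 24 / 5.5395 / 1000 = 1647.4 kWh
Cost = 1647.4 × 0.1759 = $289.77

289.8 dollars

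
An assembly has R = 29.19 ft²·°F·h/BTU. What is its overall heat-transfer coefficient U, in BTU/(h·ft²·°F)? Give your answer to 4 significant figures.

U = 1/R = 1/29.19 = 0.034258

0.03426 BTU/(h·ft²·°F)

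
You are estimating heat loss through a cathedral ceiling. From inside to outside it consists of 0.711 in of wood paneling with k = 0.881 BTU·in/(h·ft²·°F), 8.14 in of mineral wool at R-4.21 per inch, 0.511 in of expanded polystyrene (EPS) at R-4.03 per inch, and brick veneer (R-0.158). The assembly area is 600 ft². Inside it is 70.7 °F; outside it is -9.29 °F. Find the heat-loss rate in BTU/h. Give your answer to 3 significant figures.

0.711/0.881 = 0.807
8.14 × 4.21 = 34.27
0.511 × 4.03 = 2.059
R_total = 0.807 + 34.27 + 2.059 + 0.158 = 37.29 ft²·°F·h/BTU
Q = A·ΔT/R = 600 × (70.7 − (-9.29)) / 37.29 = 1287 BTU/h

1290 BTU/h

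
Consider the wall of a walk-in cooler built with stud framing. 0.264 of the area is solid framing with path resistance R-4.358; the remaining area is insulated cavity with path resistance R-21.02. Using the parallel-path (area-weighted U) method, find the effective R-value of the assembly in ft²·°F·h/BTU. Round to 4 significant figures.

U_eff = 0.736/21.02 + 0.264/4.358 = 0.035014 + 0.060578 = 0.095593
R_eff = 1/U_eff = 10.461 ft²·°F·h/BTU

10.46 ft²·°F·h/BTU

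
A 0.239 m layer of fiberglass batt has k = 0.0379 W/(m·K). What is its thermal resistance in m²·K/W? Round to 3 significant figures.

6.31 m²·K/W

R = L/k = 0.239/0.0379 = 6.306 m²·K/W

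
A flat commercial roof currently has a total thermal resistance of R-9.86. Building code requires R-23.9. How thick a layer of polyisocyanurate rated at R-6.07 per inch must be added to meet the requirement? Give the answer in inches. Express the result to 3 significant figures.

2.31 in

ΔR = 23.9 − 9.86 = 14.04 ft²·°F·h/BTU
L = ΔR / (R/in) = 14.04/6.07 = 2.313 in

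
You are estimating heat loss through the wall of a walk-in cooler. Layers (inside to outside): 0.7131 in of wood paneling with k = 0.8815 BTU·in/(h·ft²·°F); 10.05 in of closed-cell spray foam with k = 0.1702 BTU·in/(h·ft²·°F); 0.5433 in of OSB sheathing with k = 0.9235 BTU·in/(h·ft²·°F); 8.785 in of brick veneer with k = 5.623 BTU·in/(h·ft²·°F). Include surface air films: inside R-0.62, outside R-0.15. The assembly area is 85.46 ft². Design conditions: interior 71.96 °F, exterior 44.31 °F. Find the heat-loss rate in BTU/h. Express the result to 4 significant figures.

0.7131/0.8815 = 0.80896
10.05/0.1702 = 59.048
0.5433/0.9235 = 0.58831
8.785/5.623 = 1.5623
R_total = 0.62 + 0.80896 + 59.048 + 0.58831 + 1.5623 + 0.15 = 62.778 ft²·°F·h/BTU
Q = A·ΔT/R = 85.46 × (71.96 − 44.31) / 62.778 = 37.64 BTU/h

37.64 BTU/h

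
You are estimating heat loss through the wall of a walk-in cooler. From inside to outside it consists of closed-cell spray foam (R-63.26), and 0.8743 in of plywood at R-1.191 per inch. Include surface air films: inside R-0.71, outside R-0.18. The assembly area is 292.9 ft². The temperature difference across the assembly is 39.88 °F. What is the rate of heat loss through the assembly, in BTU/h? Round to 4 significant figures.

179.2 BTU/h

0.8743 × 1.191 = 1.0413
R_total = 0.71 + 63.26 + 1.0413 + 0.18 = 65.191 ft²·°F·h/BTU
Q = A·ΔT/R = 292.9 × 39.88 / 65.191 = 179.18 BTU/h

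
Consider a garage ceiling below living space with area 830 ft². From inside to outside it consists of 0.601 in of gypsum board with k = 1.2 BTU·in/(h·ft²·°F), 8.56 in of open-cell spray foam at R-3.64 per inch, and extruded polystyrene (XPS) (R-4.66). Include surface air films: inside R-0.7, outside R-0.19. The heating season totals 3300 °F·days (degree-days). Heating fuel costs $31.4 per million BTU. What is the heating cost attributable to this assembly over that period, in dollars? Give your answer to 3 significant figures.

55.5 dollars

0.601/1.2 = 0.5008
8.56 × 3.64 = 31.16
R_total = 0.7 + 0.5008 + 31.16 + 4.66 + 0.19 = 37.21 ft²·°F·h/BTU
E = A × HDD × 24 / R = 830 × 3300 × 24 / 37.21 = 1767000 BTU
Cost = 1767000/10⁶ × 31.4 = $55.47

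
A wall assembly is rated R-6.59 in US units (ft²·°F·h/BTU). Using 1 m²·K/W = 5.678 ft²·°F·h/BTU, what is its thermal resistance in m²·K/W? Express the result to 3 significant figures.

1.16 m²·K/W

R_SI = 6.59/5.678 = 1.161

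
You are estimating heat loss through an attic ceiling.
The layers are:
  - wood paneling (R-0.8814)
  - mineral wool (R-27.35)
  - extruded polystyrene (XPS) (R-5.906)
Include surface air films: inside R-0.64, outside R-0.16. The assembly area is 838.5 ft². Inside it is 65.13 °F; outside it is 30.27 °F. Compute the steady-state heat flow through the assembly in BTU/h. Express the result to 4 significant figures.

836.6 BTU/h

R_total = 0.64 + 0.8814 + 27.35 + 5.906 + 0.16 = 34.937 ft²·°F·h/BTU
Q = A·ΔT/R = 838.5 × (65.13 − 30.27) / 34.937 = 836.64 BTU/h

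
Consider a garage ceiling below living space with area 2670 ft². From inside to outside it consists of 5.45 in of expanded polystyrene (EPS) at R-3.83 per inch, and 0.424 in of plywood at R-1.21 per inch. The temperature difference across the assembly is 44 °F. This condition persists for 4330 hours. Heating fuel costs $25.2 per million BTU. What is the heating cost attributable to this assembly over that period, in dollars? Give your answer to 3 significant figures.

599 dollars

5.45 × 3.83 = 20.87
0.424 × 1.21 = 0.513
R_total = 20.87 + 0.513 = 21.39 ft²·°F·h/BTU
Q = 2670 × 44 / 21.39 = 5493 BTU/h
E = 5493 × 4330 = 23790000 BTU
Cost = 23790000/10⁶ × 25.2 = $599.4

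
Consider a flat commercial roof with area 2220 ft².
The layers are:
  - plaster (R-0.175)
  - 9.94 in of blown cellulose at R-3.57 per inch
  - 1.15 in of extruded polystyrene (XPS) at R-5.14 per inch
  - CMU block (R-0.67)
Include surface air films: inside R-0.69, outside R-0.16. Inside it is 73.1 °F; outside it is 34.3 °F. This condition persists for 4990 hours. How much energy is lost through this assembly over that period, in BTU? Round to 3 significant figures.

9970000 BTU

9.94 × 3.57 = 35.49
1.15 × 5.14 = 5.911
R_total = 0.69 + 0.175 + 35.49 + 5.911 + 0.67 + 0.16 = 43.09 ft²·°F·h/BTU
Q = 2220 × (73.1 − 34.3) / 43.09 = 1999 BTU/h
E = 1999 × 4990 = 9974000 BTU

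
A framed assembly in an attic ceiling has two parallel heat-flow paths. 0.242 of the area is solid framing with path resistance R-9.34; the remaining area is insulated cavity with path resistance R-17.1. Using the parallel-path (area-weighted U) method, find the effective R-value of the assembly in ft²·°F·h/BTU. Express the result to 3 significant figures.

U_eff = 0.758/17.1 + 0.242/9.34 = 0.04433 + 0.02591 = 0.07024
R_eff = 1/U_eff = 14.24 ft²·°F·h/BTU

14.2 ft²·°F·h/BTU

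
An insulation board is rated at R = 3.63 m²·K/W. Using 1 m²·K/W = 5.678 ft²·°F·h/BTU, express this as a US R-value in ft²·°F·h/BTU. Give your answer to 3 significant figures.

20.6 ft²·°F·h/BTU

R_US = 3.63 × 5.678 = 20.61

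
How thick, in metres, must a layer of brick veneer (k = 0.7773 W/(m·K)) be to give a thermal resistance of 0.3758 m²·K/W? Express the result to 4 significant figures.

0.2921 m

L = R·k = 0.3758 × 0.7773 = 0.29211 m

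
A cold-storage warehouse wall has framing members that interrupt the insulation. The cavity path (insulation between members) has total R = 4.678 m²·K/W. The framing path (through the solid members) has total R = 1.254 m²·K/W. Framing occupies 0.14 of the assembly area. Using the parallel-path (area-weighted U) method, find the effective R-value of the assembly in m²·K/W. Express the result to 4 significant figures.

U_eff = 0.86/4.678 + 0.14/1.254 = 0.18384 + 0.11164 = 0.29548
R_eff = 1/U_eff = 3.3843 m²·K/W

3.384 m²·K/W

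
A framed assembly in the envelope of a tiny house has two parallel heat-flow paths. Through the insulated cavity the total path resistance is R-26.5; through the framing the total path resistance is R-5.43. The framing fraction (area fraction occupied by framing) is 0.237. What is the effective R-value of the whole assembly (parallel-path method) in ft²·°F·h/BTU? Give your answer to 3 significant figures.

13.8 ft²·°F·h/BTU

U_eff = 0.763/26.5 + 0.237/5.43 = 0.02879 + 0.04365 = 0.07244
R_eff = 1/U_eff = 13.8 ft²·°F·h/BTU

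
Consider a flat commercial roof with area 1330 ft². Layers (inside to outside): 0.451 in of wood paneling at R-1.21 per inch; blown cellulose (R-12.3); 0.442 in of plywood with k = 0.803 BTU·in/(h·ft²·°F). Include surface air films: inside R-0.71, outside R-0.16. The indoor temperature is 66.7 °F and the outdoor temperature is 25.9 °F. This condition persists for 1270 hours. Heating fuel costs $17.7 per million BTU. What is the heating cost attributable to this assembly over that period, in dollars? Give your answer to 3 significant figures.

85.5 dollars

0.451 × 1.21 = 0.5457
0.442/0.803 = 0.5504
R_total = 0.71 + 0.5457 + 12.3 + 0.5504 + 0.16 = 14.27 ft²·°F·h/BTU
Q = 1330 × (66.7 − 25.9) / 14.27 = 3804 BTU/h
E = 3804 × 1270 = 4831000 BTU
Cost = 4831000/10⁶ × 17.7 = $85.5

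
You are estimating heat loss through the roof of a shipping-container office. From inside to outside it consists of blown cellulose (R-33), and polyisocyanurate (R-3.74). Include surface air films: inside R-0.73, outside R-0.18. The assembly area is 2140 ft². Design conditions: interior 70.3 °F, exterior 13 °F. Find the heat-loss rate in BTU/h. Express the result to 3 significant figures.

3260 BTU/h

R_total = 0.73 + 33 + 3.74 + 0.18 = 37.65 ft²·°F·h/BTU
Q = A·ΔT/R = 2140 × (70.3 − 13) / 37.65 = 3257 BTU/h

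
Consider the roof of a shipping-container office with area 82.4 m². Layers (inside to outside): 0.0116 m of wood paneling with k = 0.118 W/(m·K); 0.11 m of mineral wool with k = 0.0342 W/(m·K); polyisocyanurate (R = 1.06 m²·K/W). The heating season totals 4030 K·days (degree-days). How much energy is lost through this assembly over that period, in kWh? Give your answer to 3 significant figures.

1820 kWh

0.0116/0.118 = 0.09831
0.11/0.0342 = 3.216
R_total = 0.09831 + 3.216 + 1.06 = 4.375 m²·K/W
E = A × HDD × 24 / R / 1000 = 82.4 × 4030 × 24 / 4.375 / 1000 = 1822 kWh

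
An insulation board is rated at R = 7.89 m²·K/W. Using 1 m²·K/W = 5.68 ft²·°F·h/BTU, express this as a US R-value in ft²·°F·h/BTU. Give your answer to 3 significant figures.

44.8 ft²·°F·h/BTU

R_US = 7.89 × 5.68 = 44.82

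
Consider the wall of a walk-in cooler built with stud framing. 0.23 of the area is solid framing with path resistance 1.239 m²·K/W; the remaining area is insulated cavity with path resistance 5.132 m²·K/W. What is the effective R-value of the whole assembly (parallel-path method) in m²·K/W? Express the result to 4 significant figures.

U_eff = 0.77/5.132 + 0.23/1.239 = 0.15004 + 0.18563 = 0.33567
R_eff = 1/U_eff = 2.9791 m²·K/W

2.979 m²·K/W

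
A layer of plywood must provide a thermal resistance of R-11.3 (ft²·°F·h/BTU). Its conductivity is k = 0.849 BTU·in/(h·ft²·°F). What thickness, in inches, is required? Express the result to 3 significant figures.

9.59 in

L = R × k = 11.3 × 0.849 = 9.594 in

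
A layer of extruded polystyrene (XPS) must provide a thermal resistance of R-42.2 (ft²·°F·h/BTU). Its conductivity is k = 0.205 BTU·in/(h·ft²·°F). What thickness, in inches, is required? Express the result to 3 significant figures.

L = R × k = 42.2 × 0.205 = 8.651 in

8.65 in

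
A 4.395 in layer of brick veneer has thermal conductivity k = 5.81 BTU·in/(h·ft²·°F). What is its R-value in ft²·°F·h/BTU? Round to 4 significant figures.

0.7565 ft²·°F·h/BTU

R = L/k = 4.395/5.81 = 0.75645 ft²·°F·h/BTU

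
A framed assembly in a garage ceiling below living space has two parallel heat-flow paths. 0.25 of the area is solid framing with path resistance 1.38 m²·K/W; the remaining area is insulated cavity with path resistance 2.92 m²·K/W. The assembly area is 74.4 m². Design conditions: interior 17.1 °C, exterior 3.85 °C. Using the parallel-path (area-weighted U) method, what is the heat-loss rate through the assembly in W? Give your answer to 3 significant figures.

432 W

U_eff = 0.75/2.92 + 0.25/1.38 = 0.2568 + 0.1812 = 0.438
R_eff = 1/U_eff = 2.283 m²·K/W
Q = 74.4 × (17.1 − 3.85) / 2.283 = 431.8 W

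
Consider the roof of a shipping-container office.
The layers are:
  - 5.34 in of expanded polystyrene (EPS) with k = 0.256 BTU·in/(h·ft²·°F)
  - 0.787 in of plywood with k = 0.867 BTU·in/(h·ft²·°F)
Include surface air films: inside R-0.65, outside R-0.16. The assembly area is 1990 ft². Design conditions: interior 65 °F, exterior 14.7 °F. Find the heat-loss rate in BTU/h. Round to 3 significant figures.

4430 BTU/h

5.34/0.256 = 20.86
0.787/0.867 = 0.9077
R_total = 0.65 + 20.86 + 0.9077 + 0.16 = 22.58 ft²·°F·h/BTU
Q = A·ΔT/R = 1990 × (65 − 14.7) / 22.58 = 4434 BTU/h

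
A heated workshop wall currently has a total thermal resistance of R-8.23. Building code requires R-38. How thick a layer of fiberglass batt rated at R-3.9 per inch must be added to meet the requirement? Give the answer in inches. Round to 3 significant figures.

ΔR = 38 − 8.23 = 29.77 ft²·°F·h/BTU
L = ΔR / (R/in) = 29.77/3.9 = 7.633 in

7.63 in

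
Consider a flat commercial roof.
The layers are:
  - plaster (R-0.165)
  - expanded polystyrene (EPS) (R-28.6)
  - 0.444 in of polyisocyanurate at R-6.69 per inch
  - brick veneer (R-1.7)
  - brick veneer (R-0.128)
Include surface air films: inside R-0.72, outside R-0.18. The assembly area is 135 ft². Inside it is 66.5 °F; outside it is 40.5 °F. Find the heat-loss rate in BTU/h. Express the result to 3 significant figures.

102 BTU/h

0.444 × 6.69 = 2.97
R_total = 0.72 + 0.165 + 28.6 + 2.97 + 1.7 + 0.128 + 0.18 = 34.46 ft²·°F·h/BTU
Q = A·ΔT/R = 135 × (66.5 − 40.5) / 34.46 = 101.8 BTU/h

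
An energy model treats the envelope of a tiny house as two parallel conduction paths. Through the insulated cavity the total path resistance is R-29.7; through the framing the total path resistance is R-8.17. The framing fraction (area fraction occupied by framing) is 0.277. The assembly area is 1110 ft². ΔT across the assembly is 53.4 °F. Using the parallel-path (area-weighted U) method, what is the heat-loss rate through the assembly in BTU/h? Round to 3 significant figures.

3450 BTU/h

U_eff = 0.723/29.7 + 0.277/8.17 = 0.02434 + 0.0339 = 0.05825
R_eff = 1/U_eff = 17.17 ft²·°F·h/BTU
Q = 1110 × 53.4 / 17.17 = 3453 BTU/h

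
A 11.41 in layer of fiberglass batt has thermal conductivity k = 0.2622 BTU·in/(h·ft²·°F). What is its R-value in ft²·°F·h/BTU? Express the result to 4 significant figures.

43.52 ft²·°F·h/BTU

R = L/k = 11.41/0.2622 = 43.516 ft²·°F·h/BTU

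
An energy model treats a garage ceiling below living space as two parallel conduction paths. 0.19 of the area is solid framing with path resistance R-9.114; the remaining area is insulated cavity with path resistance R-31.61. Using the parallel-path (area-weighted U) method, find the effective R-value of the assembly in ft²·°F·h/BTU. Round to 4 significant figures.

21.52 ft²·°F·h/BTU

U_eff = 0.81/31.61 + 0.19/9.114 = 0.025625 + 0.020847 = 0.046472
R_eff = 1/U_eff = 21.518 ft²·°F·h/BTU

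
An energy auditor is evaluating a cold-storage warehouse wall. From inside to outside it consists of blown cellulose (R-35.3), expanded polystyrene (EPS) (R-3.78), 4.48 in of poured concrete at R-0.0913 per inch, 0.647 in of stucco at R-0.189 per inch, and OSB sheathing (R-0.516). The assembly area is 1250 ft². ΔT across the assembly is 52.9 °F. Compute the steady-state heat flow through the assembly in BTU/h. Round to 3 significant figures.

4.48 × 0.0913 = 0.409
0.647 × 0.189 = 0.1223
R_total = 35.3 + 3.78 + 0.409 + 0.1223 + 0.516 = 40.13 ft²·°F·h/BTU
Q = A·ΔT/R = 1250 × 52.9 / 40.13 = 1648 BTU/h

1650 BTU/h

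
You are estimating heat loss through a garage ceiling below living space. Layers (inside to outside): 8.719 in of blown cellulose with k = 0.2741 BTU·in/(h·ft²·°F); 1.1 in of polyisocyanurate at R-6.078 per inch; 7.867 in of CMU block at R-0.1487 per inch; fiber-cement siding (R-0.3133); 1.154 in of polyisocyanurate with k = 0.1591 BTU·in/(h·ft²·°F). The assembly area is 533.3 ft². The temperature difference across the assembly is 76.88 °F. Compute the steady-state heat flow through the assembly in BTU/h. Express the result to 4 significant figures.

8.719/0.2741 = 31.81
1.1 × 6.078 = 6.6858
7.867 × 0.1487 = 1.1698
1.154/0.1591 = 7.2533
R_total = 31.81 + 6.6858 + 1.1698 + 0.3133 + 7.2533 = 47.232 ft²·°F·h/BTU
Q = A·ΔT/R = 533.3 × 76.88 / 47.232 = 868.06 BTU/h

868.1 BTU/h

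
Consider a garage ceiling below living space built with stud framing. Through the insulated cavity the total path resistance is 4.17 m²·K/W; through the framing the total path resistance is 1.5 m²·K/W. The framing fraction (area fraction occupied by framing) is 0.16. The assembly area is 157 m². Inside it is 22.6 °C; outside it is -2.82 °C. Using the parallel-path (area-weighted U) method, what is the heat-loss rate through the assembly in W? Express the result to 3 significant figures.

U_eff = 0.84/4.17 + 0.16/1.5 = 0.2014 + 0.1067 = 0.3081
R_eff = 1/U_eff = 3.246 m²·K/W
Q = 157 × (22.6 − (-2.82)) / 3.246 = 1230 W

1230 W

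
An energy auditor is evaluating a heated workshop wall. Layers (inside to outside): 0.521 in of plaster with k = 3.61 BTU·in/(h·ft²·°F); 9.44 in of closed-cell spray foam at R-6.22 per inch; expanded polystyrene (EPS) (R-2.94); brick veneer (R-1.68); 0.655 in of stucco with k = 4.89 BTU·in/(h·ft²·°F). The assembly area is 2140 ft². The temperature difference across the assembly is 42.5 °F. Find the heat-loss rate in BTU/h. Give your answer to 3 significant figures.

1430 BTU/h

0.521/3.61 = 0.1443
9.44 × 6.22 = 58.72
0.655/4.89 = 0.1339
R_total = 0.1443 + 58.72 + 2.94 + 1.68 + 0.1339 = 63.62 ft²·°F·h/BTU
Q = A·ΔT/R = 2140 × 42.5 / 63.62 = 1430 BTU/h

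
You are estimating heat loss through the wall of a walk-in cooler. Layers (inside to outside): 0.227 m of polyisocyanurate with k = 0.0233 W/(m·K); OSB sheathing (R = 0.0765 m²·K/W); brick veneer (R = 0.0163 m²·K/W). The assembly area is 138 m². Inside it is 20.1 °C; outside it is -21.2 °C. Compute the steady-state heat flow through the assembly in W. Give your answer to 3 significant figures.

0.227/0.0233 = 9.742
R_total = 9.742 + 0.0765 + 0.0163 = 9.835 m²·K/W
Q = A·ΔT/R = 138 × (20.1 − (-21.2)) / 9.835 = 579.5 W

579 W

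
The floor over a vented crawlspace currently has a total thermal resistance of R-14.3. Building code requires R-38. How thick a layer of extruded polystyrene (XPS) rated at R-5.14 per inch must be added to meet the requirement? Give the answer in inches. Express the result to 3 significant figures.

4.61 in

ΔR = 38 − 14.3 = 23.7 ft²·°F·h/BTU
L = ΔR / (R/in) = 23.7/5.14 = 4.611 in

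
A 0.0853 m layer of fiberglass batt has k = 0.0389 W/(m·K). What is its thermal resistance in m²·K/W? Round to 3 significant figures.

R = L/k = 0.0853/0.0389 = 2.193 m²·K/W

2.19 m²·K/W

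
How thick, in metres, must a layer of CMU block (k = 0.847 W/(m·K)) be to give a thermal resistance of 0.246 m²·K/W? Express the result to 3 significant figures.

0.208 m

L = R·k = 0.246 × 0.847 = 0.2084 m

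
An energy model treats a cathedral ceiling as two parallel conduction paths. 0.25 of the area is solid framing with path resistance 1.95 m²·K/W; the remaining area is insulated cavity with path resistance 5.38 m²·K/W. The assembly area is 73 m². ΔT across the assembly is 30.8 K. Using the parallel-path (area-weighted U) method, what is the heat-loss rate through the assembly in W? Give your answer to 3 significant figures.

U_eff = 0.75/5.38 + 0.25/1.95 = 0.1394 + 0.1282 = 0.2676
R_eff = 1/U_eff = 3.737 m²·K/W
Q = 73 × 30.8 / 3.737 = 601.7 W

602 W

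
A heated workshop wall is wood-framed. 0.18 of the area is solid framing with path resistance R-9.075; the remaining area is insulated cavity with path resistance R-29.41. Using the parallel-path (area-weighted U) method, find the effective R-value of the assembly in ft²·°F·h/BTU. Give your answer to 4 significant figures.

20.96 ft²·°F·h/BTU

U_eff = 0.82/29.41 + 0.18/9.075 = 0.027882 + 0.019835 = 0.047716
R_eff = 1/U_eff = 20.957 ft²·°F·h/BTU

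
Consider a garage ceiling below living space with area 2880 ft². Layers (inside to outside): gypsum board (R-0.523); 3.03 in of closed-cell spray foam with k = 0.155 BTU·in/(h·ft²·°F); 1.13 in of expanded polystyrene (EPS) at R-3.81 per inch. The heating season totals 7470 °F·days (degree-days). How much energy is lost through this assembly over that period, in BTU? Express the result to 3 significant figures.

21200000 BTU

3.03/0.155 = 19.55
1.13 × 3.81 = 4.305
R_total = 0.523 + 19.55 + 4.305 = 24.38 ft²·°F·h/BTU
E = A × HDD × 24 / R = 2880 × 7470 × 24 / 24.38 = 21180000 BTU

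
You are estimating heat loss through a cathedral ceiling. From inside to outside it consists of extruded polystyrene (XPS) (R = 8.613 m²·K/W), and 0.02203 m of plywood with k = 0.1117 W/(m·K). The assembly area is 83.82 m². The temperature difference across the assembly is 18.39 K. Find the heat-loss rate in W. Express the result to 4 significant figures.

175.0 W

0.02203/0.1117 = 0.19722
R_total = 8.613 + 0.19722 = 8.8102 m²·K/W
Q = A·ΔT/R = 83.82 × 18.39 / 8.8102 = 174.96 W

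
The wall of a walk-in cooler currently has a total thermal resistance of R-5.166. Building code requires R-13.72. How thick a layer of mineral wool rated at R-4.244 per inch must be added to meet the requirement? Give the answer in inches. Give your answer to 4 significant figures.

2.016 in

ΔR = 13.72 − 5.166 = 8.554 ft²·°F·h/BTU
L = ΔR / (R/in) = 8.554/4.244 = 2.0156 in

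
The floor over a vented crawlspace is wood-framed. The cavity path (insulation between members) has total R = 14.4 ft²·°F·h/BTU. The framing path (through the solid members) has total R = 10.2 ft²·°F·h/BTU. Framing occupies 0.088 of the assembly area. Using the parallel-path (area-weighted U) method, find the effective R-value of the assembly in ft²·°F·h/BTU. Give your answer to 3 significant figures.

U_eff = 0.912/14.4 + 0.088/10.2 = 0.06333 + 0.008627 = 0.07196
R_eff = 1/U_eff = 13.9 ft²·°F·h/BTU

13.9 ft²·°F·h/BTU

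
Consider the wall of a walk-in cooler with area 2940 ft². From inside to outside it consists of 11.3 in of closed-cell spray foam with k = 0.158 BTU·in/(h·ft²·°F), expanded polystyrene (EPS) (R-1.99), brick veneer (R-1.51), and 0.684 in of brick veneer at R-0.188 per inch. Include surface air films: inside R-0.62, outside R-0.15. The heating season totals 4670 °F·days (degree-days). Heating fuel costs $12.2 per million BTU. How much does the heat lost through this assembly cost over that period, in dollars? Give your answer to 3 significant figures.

11.3/0.158 = 71.52
0.684 × 0.188 = 0.1286
R_total = 0.62 + 71.52 + 1.99 + 1.51 + 0.1286 + 0.15 = 75.92 ft²·°F·h/BTU
E = A × HDD × 24 / R = 2940 × 4670 × 24 / 75.92 = 4340000 BTU
Cost = 4340000/10⁶ × 12.2 = $52.95

53.0 dollars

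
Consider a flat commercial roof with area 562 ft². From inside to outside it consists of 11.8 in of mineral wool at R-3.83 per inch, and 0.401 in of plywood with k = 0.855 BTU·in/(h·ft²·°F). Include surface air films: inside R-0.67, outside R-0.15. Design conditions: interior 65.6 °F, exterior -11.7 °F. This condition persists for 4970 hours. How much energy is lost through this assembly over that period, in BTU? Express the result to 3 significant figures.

4640000 BTU

11.8 × 3.83 = 45.19
0.401/0.855 = 0.469
R_total = 0.67 + 45.19 + 0.469 + 0.15 = 46.48 ft²·°F·h/BTU
Q = 562 × (65.6 − (-11.7)) / 46.48 = 934.6 BTU/h
E = 934.6 × 4970 = 4645000 BTU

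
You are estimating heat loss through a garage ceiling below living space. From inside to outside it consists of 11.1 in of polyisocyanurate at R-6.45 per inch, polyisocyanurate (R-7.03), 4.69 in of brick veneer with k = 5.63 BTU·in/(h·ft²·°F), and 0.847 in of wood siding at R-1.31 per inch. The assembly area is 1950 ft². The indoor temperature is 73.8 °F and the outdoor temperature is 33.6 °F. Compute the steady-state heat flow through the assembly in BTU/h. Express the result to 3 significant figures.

11.1 × 6.45 = 71.59
4.69/5.63 = 0.833
0.847 × 1.31 = 1.11
R_total = 71.59 + 7.03 + 0.833 + 1.11 = 80.57 ft²·°F·h/BTU
Q = A·ΔT/R = 1950 × (73.8 − 33.6) / 80.57 = 973 BTU/h

973 BTU/h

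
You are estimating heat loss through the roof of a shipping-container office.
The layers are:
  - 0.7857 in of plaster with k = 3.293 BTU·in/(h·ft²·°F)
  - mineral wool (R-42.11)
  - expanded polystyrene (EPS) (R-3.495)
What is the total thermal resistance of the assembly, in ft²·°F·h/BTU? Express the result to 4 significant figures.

45.84 ft²·°F·h/BTU

0.7857/3.293 = 0.2386
R_total = 0.2386 + 42.11 + 3.495 = 45.844 ft²·°F·h/BTU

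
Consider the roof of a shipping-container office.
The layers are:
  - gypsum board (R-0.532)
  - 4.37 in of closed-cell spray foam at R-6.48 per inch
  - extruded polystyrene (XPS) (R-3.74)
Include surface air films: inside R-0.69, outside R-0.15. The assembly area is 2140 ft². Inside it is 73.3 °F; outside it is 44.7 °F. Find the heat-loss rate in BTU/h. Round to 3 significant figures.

4.37 × 6.48 = 28.32
R_total = 0.69 + 0.532 + 28.32 + 3.74 + 0.15 = 33.43 ft²·°F·h/BTU
Q = A·ΔT/R = 2140 × (73.3 − 44.7) / 33.43 = 1831 BTU/h

1830 BTU/h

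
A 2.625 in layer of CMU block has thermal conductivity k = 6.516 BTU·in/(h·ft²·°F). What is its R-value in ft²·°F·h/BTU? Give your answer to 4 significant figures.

0.4029 ft²·°F·h/BTU

R = L/k = 2.625/6.516 = 0.40285 ft²·°F·h/BTU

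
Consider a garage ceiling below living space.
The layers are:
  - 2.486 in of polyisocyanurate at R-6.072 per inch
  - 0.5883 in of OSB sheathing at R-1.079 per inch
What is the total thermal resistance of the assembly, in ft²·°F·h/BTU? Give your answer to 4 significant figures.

2.486 × 6.072 = 15.095
0.5883 × 1.079 = 0.63478
R_total = 15.095 + 0.63478 = 15.73 ft²·°F·h/BTU

15.73 ft²·°F·h/BTU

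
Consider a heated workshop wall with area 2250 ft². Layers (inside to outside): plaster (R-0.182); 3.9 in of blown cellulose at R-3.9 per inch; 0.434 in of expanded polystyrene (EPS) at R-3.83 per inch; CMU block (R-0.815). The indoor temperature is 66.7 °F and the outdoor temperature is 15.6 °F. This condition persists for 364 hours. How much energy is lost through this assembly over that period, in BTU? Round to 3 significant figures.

3.9 × 3.9 = 15.21
0.434 × 3.83 = 1.662
R_total = 0.182 + 15.21 + 1.662 + 0.815 = 17.87 ft²·°F·h/BTU
Q = 2250 × (66.7 − 15.6) / 17.87 = 6434 BTU/h
E = 6434 × 364 = 2342000 BTU

2340000 BTU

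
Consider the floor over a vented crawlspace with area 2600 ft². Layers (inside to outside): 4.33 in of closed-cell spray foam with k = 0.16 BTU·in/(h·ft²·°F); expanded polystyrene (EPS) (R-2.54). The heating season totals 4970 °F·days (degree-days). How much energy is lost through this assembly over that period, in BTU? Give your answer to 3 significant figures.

10500000 BTU

4.33/0.16 = 27.06
R_total = 27.06 + 2.54 = 29.6 ft²·°F·h/BTU
E = A × HDD × 24 / R = 2600 × 4970 × 24 / 29.6 = 10480000 BTU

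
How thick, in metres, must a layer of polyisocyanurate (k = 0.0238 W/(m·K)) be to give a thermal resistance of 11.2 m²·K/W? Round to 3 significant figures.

L = R·k = 11.2 × 0.0238 = 0.2666 m

0.267 m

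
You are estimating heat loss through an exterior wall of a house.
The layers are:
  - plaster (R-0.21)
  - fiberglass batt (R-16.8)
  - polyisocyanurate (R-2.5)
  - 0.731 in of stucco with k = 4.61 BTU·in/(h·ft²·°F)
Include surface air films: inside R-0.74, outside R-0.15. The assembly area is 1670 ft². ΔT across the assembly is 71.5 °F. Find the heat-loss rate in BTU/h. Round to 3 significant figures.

0.731/4.61 = 0.1586
R_total = 0.74 + 0.21 + 16.8 + 2.5 + 0.1586 + 0.15 = 20.56 ft²·°F·h/BTU
Q = A·ΔT/R = 1670 × 71.5 / 20.56 = 5808 BTU/h

5810 BTU/h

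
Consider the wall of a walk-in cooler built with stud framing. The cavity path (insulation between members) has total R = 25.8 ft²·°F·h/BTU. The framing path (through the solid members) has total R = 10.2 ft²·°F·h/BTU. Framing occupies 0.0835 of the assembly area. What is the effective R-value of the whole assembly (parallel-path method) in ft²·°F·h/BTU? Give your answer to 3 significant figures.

U_eff = 0.9165/25.8 + 0.0835/10.2 = 0.03552 + 0.008186 = 0.04371
R_eff = 1/U_eff = 22.88 ft²·°F·h/BTU

22.9 ft²·°F·h/BTU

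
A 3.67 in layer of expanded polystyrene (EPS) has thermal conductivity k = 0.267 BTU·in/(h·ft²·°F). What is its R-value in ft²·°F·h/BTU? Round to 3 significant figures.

13.7 ft²·°F·h/BTU

R = L/k = 3.67/0.267 = 13.75 ft²·°F·h/BTU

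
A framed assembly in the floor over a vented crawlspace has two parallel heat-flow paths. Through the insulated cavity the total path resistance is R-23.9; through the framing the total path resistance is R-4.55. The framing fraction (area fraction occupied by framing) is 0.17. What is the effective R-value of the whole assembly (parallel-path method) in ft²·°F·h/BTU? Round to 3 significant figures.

U_eff = 0.83/23.9 + 0.17/4.55 = 0.03473 + 0.03736 = 0.07209
R_eff = 1/U_eff = 13.87 ft²·°F·h/BTU

13.9 ft²·°F·h/BTU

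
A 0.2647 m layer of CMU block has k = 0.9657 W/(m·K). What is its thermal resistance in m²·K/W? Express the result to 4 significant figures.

0.2741 m²·K/W

R = L/k = 0.2647/0.9657 = 0.2741 m²·K/W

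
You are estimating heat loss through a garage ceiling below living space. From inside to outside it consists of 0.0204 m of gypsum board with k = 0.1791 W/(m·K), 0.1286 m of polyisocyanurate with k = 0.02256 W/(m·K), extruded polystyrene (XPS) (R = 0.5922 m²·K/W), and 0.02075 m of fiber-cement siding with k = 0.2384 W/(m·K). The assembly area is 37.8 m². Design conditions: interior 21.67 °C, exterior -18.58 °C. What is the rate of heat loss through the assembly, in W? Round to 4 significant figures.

234.3 W

0.0204/0.1791 = 0.1139
0.1286/0.02256 = 5.7004
0.02075/0.2384 = 0.087039
R_total = 0.1139 + 5.7004 + 0.5922 + 0.087039 = 6.4935 m²·K/W
Q = A·ΔT/R = 37.8 × (21.67 − (-18.58)) / 6.4935 = 234.3 W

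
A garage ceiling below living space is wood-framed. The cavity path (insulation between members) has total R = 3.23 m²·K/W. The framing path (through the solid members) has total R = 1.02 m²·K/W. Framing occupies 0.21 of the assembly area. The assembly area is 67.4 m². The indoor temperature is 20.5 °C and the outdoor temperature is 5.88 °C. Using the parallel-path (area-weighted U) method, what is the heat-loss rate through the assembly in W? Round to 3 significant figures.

U_eff = 0.79/3.23 + 0.21/1.02 = 0.2446 + 0.2059 = 0.4505
R_eff = 1/U_eff = 2.22 m²·K/W
Q = 67.4 × (20.5 − 5.88) / 2.22 = 443.9 W

444 W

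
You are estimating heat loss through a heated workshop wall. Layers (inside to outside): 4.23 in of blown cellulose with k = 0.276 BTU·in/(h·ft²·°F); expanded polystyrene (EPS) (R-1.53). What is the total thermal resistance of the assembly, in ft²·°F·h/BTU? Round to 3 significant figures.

16.9 ft²·°F·h/BTU

4.23/0.276 = 15.33
R_total = 15.33 + 1.53 = 16.86 ft²·°F·h/BTU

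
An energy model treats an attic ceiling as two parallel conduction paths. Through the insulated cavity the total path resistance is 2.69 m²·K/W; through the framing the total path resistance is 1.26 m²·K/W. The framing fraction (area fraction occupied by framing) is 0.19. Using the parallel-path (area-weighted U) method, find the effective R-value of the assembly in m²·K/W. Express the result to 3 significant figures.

2.21 m²·K/W

U_eff = 0.81/2.69 + 0.19/1.26 = 0.3011 + 0.1508 = 0.4519
R_eff = 1/U_eff = 2.213 m²·K/W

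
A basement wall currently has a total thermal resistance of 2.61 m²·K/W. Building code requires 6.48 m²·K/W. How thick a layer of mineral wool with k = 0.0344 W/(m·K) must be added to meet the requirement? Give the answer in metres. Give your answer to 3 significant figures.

0.133 m

ΔR = 6.48 − 2.61 = 3.87 m²·K/W
L = ΔR × k = 3.87 × 0.0344 = 0.1331 m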